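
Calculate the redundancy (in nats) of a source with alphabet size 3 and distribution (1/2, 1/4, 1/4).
0.0589 nats

Redundancy measures how far a source is from maximum entropy:
R = H_max - H(X)

Maximum entropy for 3 symbols: H_max = log_e(3) = 1.0986 nats
Actual entropy: H(X) = 1.0397 nats
Redundancy: R = 1.0986 - 1.0397 = 0.0589 nats

This redundancy represents potential for compression: the source could be compressed by 0.0589 nats per symbol.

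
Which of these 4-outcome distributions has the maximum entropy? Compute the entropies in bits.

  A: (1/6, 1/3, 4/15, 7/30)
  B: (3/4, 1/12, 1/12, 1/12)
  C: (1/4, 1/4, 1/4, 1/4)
C

For a discrete distribution over n outcomes, entropy is maximized by the uniform distribution.

Computing entropies:
H(A) = 1.9575 bits
H(B) = 1.2075 bits
H(C) = 2.0000 bits

The uniform distribution (where all probabilities equal 1/4) achieves the maximum entropy of log_2(4) = 2.0000 bits.

Distribution C has the highest entropy.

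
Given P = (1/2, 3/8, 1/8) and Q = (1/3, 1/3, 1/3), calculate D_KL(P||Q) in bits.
0.1793 bits

KL divergence: D_KL(P||Q) = Σ p(x) log(p(x)/q(x))

Computing term by term:
  x=0: 1/2 × log_2[(1/2)/(1/3)] = 1/2 × 0.5850 = 0.2925
  x=1: 3/8 × log_2[(3/8)/(1/3)] = 3/8 × 0.1699 = 0.0637
  x=2: 1/8 × log_2[(1/8)/(1/3)] = 1/8 × -1.4150 = -0.1769

D_KL(P||Q) = 0.1793 bits

Note: KL divergence is always non-negative and equals 0 iff P = Q.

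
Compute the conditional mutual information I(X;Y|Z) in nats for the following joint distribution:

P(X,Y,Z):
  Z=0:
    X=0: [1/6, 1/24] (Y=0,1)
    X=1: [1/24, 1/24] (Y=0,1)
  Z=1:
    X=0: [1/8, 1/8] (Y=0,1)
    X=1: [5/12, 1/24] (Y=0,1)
0.0860 nats

Conditional mutual information: I(X;Y|Z) = H(X|Z) + H(Y|Z) - H(X,Y|Z)

H(Z) = 0.6036
H(X,Z) = 1.2380 → H(X|Z) = 0.6344
H(Y,Z) = 1.1646 → H(Y|Z) = 0.5610
H(X,Y,Z) = 1.7129 → H(X,Y|Z) = 1.1093

I(X;Y|Z) = 0.6344 + 0.5610 - 1.1093 = 0.0860 nats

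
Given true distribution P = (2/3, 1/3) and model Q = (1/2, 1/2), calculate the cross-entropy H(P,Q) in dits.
0.3010 dits

Cross-entropy: H(P,Q) = -Σ p(x) log q(x)

Alternatively: H(P,Q) = H(P) + D_KL(P||Q)
H(P) = 0.2764 dits
D_KL(P||Q) = 0.0246 dits

H(P,Q) = 0.2764 + 0.0246 = 0.3010 dits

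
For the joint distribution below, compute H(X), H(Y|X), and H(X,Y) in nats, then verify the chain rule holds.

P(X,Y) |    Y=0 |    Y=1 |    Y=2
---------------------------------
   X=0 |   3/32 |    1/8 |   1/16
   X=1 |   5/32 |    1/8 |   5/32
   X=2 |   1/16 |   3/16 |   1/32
H(X,Y) = 2.0906, H(X) = 1.0752, H(Y|X) = 1.0154 (all in nats)

Chain rule: H(X,Y) = H(X) + H(Y|X)

Left side — joint entropy directly:
H(X,Y) = -Σ p(x,y) log p(x,y) = 2.0906 nats

Right side — compute H(Y|X) from the conditional distributions:
P(X) = (9/32, 7/16, 9/32), so H(X) = 1.0752 nats
H(Y|X) = Σ_x P(X=x) · H(Y|X=x):
  P(Y|X=0) = (1/3, 4/9, 2/9), H(Y|X=0) = 1.0609, weight P(X=0) = 9/32
  P(Y|X=1) = (5/14, 2/7, 5/14), H(Y|X=1) = 1.0934, weight P(X=1) = 7/16
  P(Y|X=2) = (2/9, 2/3, 1/9), H(Y|X=2) = 0.8487, weight P(X=2) = 9/32
H(Y|X) = 1.0154 nats

H(X) + H(Y|X) = 1.0752 + 1.0154 = 2.0906 nats

Both sides equal 2.0906 nats. ✓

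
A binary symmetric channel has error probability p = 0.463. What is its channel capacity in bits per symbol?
0.0040 bits

For a binary symmetric channel (BSC) with error probability p:
Capacity C = 1 - H(p) bits per symbol

where H(p) = -p log₂(p) - (1-p) log₂(1-p) is the binary entropy function.

H(0.463) = 0.9960 bits
C = 1 - 0.9960 = 0.0040 bits per symbol

This means we can reliably transmit up to 0.0040 bits of information per channel use.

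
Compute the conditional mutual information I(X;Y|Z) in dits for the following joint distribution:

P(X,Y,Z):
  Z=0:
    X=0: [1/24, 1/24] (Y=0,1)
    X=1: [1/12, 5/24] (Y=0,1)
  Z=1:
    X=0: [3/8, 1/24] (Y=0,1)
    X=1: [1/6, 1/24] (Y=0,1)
0.0053 dits

Conditional mutual information: I(X;Y|Z) = H(X|Z) + H(Y|Z) - H(X,Y|Z)

H(Z) = 0.2873
H(X,Z) = 0.5464 → H(X|Z) = 0.2590
H(Y,Z) = 0.4976 → H(Y|Z) = 0.2102
H(X,Y,Z) = 0.7513 → H(X,Y|Z) = 0.4640

I(X;Y|Z) = 0.2590 + 0.2102 - 0.4640 = 0.0053 dits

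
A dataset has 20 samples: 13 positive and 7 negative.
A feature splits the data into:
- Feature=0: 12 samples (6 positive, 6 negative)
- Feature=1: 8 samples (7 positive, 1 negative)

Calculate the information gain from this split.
0.1166 bits

Information Gain = H(Y) - H(Y|Feature)

Before split:
P(positive) = 13/20 = 0.6500
H(Y) = 0.9341 bits

After split:
Feature=0: H = 1.0000 bits (weight = 12/20)
Feature=1: H = 0.5436 bits (weight = 8/20)
H(Y|Feature) = (12/20)×1.0000 + (8/20)×0.5436 = 0.8174 bits

Information Gain = 0.9341 - 0.8174 = 0.1166 bits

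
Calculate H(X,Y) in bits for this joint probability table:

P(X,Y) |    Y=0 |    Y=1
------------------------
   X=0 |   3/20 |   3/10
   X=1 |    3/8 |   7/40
1.9023 bits

Joint entropy is H(X,Y) = -Σ_{x,y} p(x,y) log p(x,y).

Summing over all non-zero entries:
H(X,Y) = -[3/20·log_2(3/20) + 3/10·log_2(3/10) + 3/8·log_2(3/8) + 7/40·log_2(7/40)]
H(X,Y) = 1.9023 bits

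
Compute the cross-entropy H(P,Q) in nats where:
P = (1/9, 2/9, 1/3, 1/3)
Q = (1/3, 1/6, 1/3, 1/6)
1.4837 nats

Cross-entropy: H(P,Q) = -Σ p(x) log q(x)

Alternatively: H(P,Q) = H(P) + D_KL(P||Q)
H(P) = 1.3108 nats
D_KL(P||Q) = 0.1729 nats

H(P,Q) = 1.3108 + 0.1729 = 1.4837 nats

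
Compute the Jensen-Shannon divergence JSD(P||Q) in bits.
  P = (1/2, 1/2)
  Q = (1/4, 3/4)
0.0488 bits

Jensen-Shannon divergence is:
JSD(P||Q) = 0.5 × D_KL(P||M) + 0.5 × D_KL(Q||M)
where M = 0.5 × (P + Q) is the mixture distribution.

M = 0.5 × (1/2, 1/2) + 0.5 × (1/4, 3/4) = (3/8, 5/8)

D_KL(P||M) = 0.0466 bits
D_KL(Q||M) = 0.0510 bits

JSD(P||Q) = 0.5 × 0.0466 + 0.5 × 0.0510 = 0.0488 bits

Unlike KL divergence, JSD is symmetric and bounded: 0 ≤ JSD ≤ log(2).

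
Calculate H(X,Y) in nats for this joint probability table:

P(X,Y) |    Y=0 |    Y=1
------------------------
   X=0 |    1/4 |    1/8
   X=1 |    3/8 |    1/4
1.3209 nats

Joint entropy is H(X,Y) = -Σ_{x,y} p(x,y) log p(x,y).

Summing over all non-zero entries:
H(X,Y) = -[1/4·log_e(1/4) + 1/8·log_e(1/8) + 3/8·log_e(3/8) + 1/4·log_e(1/4)]
H(X,Y) = 1.3209 nats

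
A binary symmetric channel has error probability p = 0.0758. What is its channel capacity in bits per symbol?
0.6128 bits

For a binary symmetric channel (BSC) with error probability p:
Capacity C = 1 - H(p) bits per symbol

where H(p) = -p log₂(p) - (1-p) log₂(1-p) is the binary entropy function.

H(0.0758) = 0.3872 bits
C = 1 - 0.3872 = 0.6128 bits per symbol

This means we can reliably transmit up to 0.6128 bits of information per channel use.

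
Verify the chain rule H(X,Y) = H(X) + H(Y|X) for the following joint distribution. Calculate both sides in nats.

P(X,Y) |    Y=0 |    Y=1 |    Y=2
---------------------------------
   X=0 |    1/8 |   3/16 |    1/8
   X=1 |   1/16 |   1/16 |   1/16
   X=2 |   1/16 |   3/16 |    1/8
H(X,Y) = 2.1007, H(X) = 1.0434, H(Y|X) = 1.0573 (all in nats)

Chain rule: H(X,Y) = H(X) + H(Y|X)

Left side — joint entropy directly:
H(X,Y) = -Σ p(x,y) log p(x,y) = 2.1007 nats

Right side — compute H(Y|X) from the conditional distributions:
P(X) = (7/16, 3/16, 3/8), so H(X) = 1.0434 nats
H(Y|X) = Σ_x P(X=x) · H(Y|X=x):
  P(Y|X=0) = (2/7, 3/7, 2/7), H(Y|X=0) = 1.0790, weight P(X=0) = 7/16
  P(Y|X=1) = (1/3, 1/3, 1/3), H(Y|X=1) = 1.0986, weight P(X=1) = 3/16
  P(Y|X=2) = (1/6, 1/2, 1/3), H(Y|X=2) = 1.0114, weight P(X=2) = 3/8
H(Y|X) = 1.0573 nats

H(X) + H(Y|X) = 1.0434 + 1.0573 = 2.1007 nats

Both sides equal 2.1007 nats. ✓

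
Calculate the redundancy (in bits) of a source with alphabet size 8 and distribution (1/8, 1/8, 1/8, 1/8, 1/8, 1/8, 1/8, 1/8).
0.0000 bits

Redundancy measures how far a source is from maximum entropy:
R = H_max - H(X)

Maximum entropy for 8 symbols: H_max = log_2(8) = 3.0000 bits
Actual entropy: H(X) = 3.0000 bits
Redundancy: R = 3.0000 - 3.0000 = 0.0000 bits

This redundancy represents potential for compression: the source could be compressed by 0.0000 bits per symbol.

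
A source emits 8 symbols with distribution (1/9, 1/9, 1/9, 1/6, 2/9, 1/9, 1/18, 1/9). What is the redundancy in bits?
0.0942 bits

Redundancy measures how far a source is from maximum entropy:
R = H_max - H(X)

Maximum entropy for 8 symbols: H_max = log_2(8) = 3.0000 bits
Actual entropy: H(X) = 2.9058 bits
Redundancy: R = 3.0000 - 2.9058 = 0.0942 bits

This redundancy represents potential for compression: the source could be compressed by 0.0942 bits per symbol.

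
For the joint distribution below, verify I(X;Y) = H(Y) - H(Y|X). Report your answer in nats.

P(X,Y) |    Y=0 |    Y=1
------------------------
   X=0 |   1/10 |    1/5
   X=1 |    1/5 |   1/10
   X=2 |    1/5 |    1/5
I(X;Y) = 0.0340 nats

Mutual information has multiple equivalent forms:
- I(X;Y) = H(X) - H(X|Y)
- I(X;Y) = H(Y) - H(Y|X)
- I(X;Y) = H(X) + H(Y) - H(X,Y)

Computing all quantities:
H(X) = 1.0889, H(Y) = 0.6931, H(X,Y) = 1.7481
H(X|Y) = 1.0549, H(Y|X) = 0.6592

Verification:
H(X) - H(X|Y) = 1.0889 - 1.0549 = 0.0340
H(Y) - H(Y|X) = 0.6931 - 0.6592 = 0.0340
H(X) + H(Y) - H(X,Y) = 1.0889 + 0.6931 - 1.7481 = 0.0340

All forms give I(X;Y) = 0.0340 nats. ✓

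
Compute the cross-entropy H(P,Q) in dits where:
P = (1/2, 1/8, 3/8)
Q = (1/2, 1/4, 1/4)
0.4515 dits

Cross-entropy: H(P,Q) = -Σ p(x) log q(x)

Alternatively: H(P,Q) = H(P) + D_KL(P||Q)
H(P) = 0.4231 dits
D_KL(P||Q) = 0.0284 dits

H(P,Q) = 0.4231 + 0.0284 = 0.4515 dits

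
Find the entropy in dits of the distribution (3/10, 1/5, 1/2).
0.4472 dits

Shannon entropy is H(X) = -Σ p(x) log p(x).

For P = (3/10, 1/5, 1/2):
H = -3/10 × log_10(3/10) -1/5 × log_10(1/5) -1/2 × log_10(1/2)
H = 0.4472 dits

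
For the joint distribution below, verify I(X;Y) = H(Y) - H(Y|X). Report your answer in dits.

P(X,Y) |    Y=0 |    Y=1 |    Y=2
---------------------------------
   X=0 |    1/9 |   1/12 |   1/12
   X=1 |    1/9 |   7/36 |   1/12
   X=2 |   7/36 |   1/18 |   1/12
I(X;Y) = 0.0230 dits

Mutual information has multiple equivalent forms:
- I(X;Y) = H(X) - H(X|Y)
- I(X;Y) = H(Y) - H(Y|X)
- I(X;Y) = H(X) + H(Y) - H(X,Y)

Computing all quantities:
H(X) = 0.4731, H(Y) = 0.4680, H(X,Y) = 0.9181
H(X|Y) = 0.4501, H(Y|X) = 0.4450

Verification:
H(X) - H(X|Y) = 0.4731 - 0.4501 = 0.0230
H(Y) - H(Y|X) = 0.4680 - 0.4450 = 0.0230
H(X) + H(Y) - H(X,Y) = 0.4731 + 0.4680 - 0.9181 = 0.0230

All forms give I(X;Y) = 0.0230 dits. ✓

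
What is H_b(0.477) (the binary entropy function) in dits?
0.3006 dits

The binary entropy function is:
H(p) = -p log(p) - (1-p) log(1-p)

H(0.477) = -0.477 × log_10(0.477) - 0.523 × log_10(0.523)
H(0.477) = 0.3006 dits

Note: Binary entropy is maximized at p=0.5 (H=1 bit) and minimized at p=0 or p=1 (H=0).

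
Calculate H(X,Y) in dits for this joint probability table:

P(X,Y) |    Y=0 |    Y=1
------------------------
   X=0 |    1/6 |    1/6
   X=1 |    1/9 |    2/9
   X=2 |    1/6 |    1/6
0.7700 dits

Joint entropy is H(X,Y) = -Σ_{x,y} p(x,y) log p(x,y).

Summing over all non-zero entries:
H(X,Y) = -[1/6·log_10(1/6) + 1/6·log_10(1/6) + 1/9·log_10(1/9) + 2/9·log_10(2/9) + 1/6·log_10(1/6) + 1/6·log_10(1/6)]
H(X,Y) = 0.7700 dits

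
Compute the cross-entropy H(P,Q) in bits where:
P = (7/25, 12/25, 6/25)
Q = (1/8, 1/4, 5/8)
1.9627 bits

Cross-entropy: H(P,Q) = -Σ p(x) log q(x)

Alternatively: H(P,Q) = H(P) + D_KL(P||Q)
H(P) = 1.5166 bits
D_KL(P||Q) = 0.4461 bits

H(P,Q) = 1.5166 + 0.4461 = 1.9627 bits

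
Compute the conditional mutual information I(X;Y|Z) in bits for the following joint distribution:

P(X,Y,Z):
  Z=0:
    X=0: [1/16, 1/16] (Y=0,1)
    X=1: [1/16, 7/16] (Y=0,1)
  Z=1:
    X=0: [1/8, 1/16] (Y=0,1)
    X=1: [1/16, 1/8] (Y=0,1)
0.0851 bits

Conditional mutual information: I(X;Y|Z) = H(X|Z) + H(Y|Z) - H(X,Y|Z)

H(Z) = 0.9544
H(X,Z) = 1.7806 → H(X|Z) = 0.8262
H(Y,Z) = 1.7806 → H(Y|Z) = 0.8262
H(X,Y,Z) = 2.5218 → H(X,Y|Z) = 1.5673

I(X;Y|Z) = 0.8262 + 0.8262 - 1.5673 = 0.0851 bits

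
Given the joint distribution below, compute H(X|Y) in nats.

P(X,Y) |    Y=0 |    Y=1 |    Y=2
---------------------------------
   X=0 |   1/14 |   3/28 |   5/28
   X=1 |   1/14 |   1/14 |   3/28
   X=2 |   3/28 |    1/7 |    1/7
1.0725 nats

Using the chain rule: H(X|Y) = H(X,Y) - H(Y)

First, compute H(X,Y) = 2.1471 nats

Marginal P(Y) = (1/4, 9/28, 3/7)
H(Y) = 1.0745 nats

H(X|Y) = H(X,Y) - H(Y) = 2.1471 - 1.0745 = 1.0725 nats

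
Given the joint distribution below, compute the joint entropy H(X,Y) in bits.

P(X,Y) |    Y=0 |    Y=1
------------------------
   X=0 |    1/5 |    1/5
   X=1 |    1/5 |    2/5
1.9219 bits

Joint entropy is H(X,Y) = -Σ_{x,y} p(x,y) log p(x,y).

Summing over all non-zero entries:
H(X,Y) = -[1/5·log_2(1/5) + 1/5·log_2(1/5) + 1/5·log_2(1/5) + 2/5·log_2(2/5)]
H(X,Y) = 1.9219 bits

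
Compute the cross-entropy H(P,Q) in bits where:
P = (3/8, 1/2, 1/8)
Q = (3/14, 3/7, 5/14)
1.6303 bits

Cross-entropy: H(P,Q) = -Σ p(x) log q(x)

Alternatively: H(P,Q) = H(P) + D_KL(P||Q)
H(P) = 1.4056 bits
D_KL(P||Q) = 0.2246 bits

H(P,Q) = 1.4056 + 0.2246 = 1.6303 bits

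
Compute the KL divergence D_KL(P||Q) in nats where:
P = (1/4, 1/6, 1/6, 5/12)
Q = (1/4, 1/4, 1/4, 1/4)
0.0777 nats

KL divergence: D_KL(P||Q) = Σ p(x) log(p(x)/q(x))

Computing term by term:
  x=0: 1/4 × log_e[(1/4)/(1/4)] = 1/4 × 0.0000 = 0.0000
  x=1: 1/6 × log_e[(1/6)/(1/4)] = 1/6 × -0.4055 = -0.0676
  x=2: 1/6 × log_e[(1/6)/(1/4)] = 1/6 × -0.4055 = -0.0676
  x=3: 5/12 × log_e[(5/12)/(1/4)] = 5/12 × 0.5108 = 0.2128

D_KL(P||Q) = 0.0777 nats

Note: KL divergence is always non-negative and equals 0 iff P = Q.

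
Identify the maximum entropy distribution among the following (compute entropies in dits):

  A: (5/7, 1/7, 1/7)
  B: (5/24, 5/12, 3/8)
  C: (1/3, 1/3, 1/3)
C

For a discrete distribution over n outcomes, entropy is maximized by the uniform distribution.

Computing entropies:
H(A) = 0.3458 dits
H(B) = 0.4601 dits
H(C) = 0.4771 dits

The uniform distribution (where all probabilities equal 1/3) achieves the maximum entropy of log_10(3) = 0.4771 dits.

Distribution C has the highest entropy.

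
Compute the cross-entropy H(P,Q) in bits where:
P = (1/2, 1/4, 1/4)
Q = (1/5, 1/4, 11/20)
1.8766 bits

Cross-entropy: H(P,Q) = -Σ p(x) log q(x)

Alternatively: H(P,Q) = H(P) + D_KL(P||Q)
H(P) = 1.5000 bits
D_KL(P||Q) = 0.3766 bits

H(P,Q) = 1.5000 + 0.3766 = 1.8766 bits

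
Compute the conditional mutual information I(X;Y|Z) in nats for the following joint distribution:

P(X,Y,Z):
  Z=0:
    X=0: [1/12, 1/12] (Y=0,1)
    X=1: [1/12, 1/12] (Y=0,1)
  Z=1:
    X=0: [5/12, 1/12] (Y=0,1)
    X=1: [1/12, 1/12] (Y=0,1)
0.0341 nats

Conditional mutual information: I(X;Y|Z) = H(X|Z) + H(Y|Z) - H(X,Y|Z)

H(Z) = 0.6365
H(X,Z) = 1.2425 → H(X|Z) = 0.6059
H(Y,Z) = 1.2425 → H(Y|Z) = 0.6059
H(X,Y,Z) = 1.8143 → H(X,Y|Z) = 1.1778

I(X;Y|Z) = 0.6059 + 0.6059 - 1.1778 = 0.0341 nats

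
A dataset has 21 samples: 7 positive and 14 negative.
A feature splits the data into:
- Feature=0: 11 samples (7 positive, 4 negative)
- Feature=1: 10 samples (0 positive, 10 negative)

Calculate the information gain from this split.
0.4229 bits

Information Gain = H(Y) - H(Y|Feature)

Before split:
P(positive) = 7/21 = 0.3333
H(Y) = 0.9183 bits

After split:
Feature=0: H = 0.9457 bits (weight = 11/21)
Feature=1: H = 0.0000 bits (weight = 10/21)
H(Y|Feature) = (11/21)×0.9457 + (10/21)×0.0000 = 0.4953 bits

Information Gain = 0.9183 - 0.4953 = 0.4229 bits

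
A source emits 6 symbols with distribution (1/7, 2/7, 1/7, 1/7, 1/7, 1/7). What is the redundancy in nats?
0.0439 nats

Redundancy measures how far a source is from maximum entropy:
R = H_max - H(X)

Maximum entropy for 6 symbols: H_max = log_e(6) = 1.7918 nats
Actual entropy: H(X) = 1.7479 nats
Redundancy: R = 1.7918 - 1.7479 = 0.0439 nats

This redundancy represents potential for compression: the source could be compressed by 0.0439 nats per symbol.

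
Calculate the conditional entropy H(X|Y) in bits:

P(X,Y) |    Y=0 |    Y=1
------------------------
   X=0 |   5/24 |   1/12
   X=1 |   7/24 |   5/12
0.8149 bits

Using the chain rule: H(X|Y) = H(X,Y) - H(Y)

First, compute H(X,Y) = 1.8149 bits

Marginal P(Y) = (1/2, 1/2)
H(Y) = 1.0000 bits

H(X|Y) = H(X,Y) - H(Y) = 1.8149 - 1.0000 = 0.8149 bits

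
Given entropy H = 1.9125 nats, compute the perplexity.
6.7700

Perplexity is e^H (or exp(H) for natural log).

H = 1.9125 nats
Perplexity = e^1.9125 = 6.7700

Interpretation: The model's uncertainty is equivalent to choosing uniformly among 6.8 options.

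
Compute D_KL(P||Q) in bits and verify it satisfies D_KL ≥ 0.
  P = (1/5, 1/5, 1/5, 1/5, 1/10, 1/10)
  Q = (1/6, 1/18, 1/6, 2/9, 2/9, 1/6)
0.2555 bits

KL divergence satisfies the Gibbs inequality: D_KL(P||Q) ≥ 0 for all distributions P, Q.

D_KL(P||Q) = Σ p(x) log(p(x)/q(x))
Term by term:
  x=0: 1/5 × log_2[(1/5)/(1/6)] = 0.0526
  x=1: 1/5 × log_2[(1/5)/(1/18)] = 0.3696
  x=2: 1/5 × log_2[(1/5)/(1/6)] = 0.0526
  x=3: 1/5 × log_2[(1/5)/(2/9)] = -0.0304
  x=4: 1/10 × log_2[(1/10)/(2/9)] = -0.1152
  x=5: 1/10 × log_2[(1/10)/(1/6)] = -0.0737
D_KL(P||Q) = 0.2555 bits

D_KL(P||Q) = 0.2555 ≥ 0 ✓

This non-negativity is a fundamental property: relative entropy cannot be negative because it measures how different Q is from P.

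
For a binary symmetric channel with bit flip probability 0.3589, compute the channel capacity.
0.0582 bits

For a binary symmetric channel (BSC) with error probability p:
Capacity C = 1 - H(p) bits per symbol

where H(p) = -p log₂(p) - (1-p) log₂(1-p) is the binary entropy function.

H(0.3589) = 0.9418 bits
C = 1 - 0.9418 = 0.0582 bits per symbol

This means we can reliably transmit up to 0.0582 bits of information per channel use.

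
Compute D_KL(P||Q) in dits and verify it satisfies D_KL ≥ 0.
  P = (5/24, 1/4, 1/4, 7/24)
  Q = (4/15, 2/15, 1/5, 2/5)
0.0301 dits

KL divergence satisfies the Gibbs inequality: D_KL(P||Q) ≥ 0 for all distributions P, Q.

D_KL(P||Q) = Σ p(x) log(p(x)/q(x))
Term by term:
  x=0: 5/24 × log_10[(5/24)/(4/15)] = -0.0223
  x=1: 1/4 × log_10[(1/4)/(2/15)] = 0.0683
  x=2: 1/4 × log_10[(1/4)/(1/5)] = 0.0242
  x=3: 7/24 × log_10[(7/24)/(2/5)] = -0.0400
D_KL(P||Q) = 0.0301 dits

D_KL(P||Q) = 0.0301 ≥ 0 ✓

This non-negativity is a fundamental property: relative entropy cannot be negative because it measures how different Q is from P.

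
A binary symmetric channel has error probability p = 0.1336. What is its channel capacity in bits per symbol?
0.4328 bits

For a binary symmetric channel (BSC) with error probability p:
Capacity C = 1 - H(p) bits per symbol

where H(p) = -p log₂(p) - (1-p) log₂(1-p) is the binary entropy function.

H(0.1336) = 0.5672 bits
C = 1 - 0.5672 = 0.4328 bits per symbol

This means we can reliably transmit up to 0.4328 bits of information per channel use.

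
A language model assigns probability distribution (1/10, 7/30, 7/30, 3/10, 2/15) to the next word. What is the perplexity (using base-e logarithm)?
4.6610

Perplexity is e^H (or exp(H) for natural log).

First, H = -Σ p log p = 1.5392 nats
Perplexity = e^1.5392 = 4.6610

Interpretation: The model's uncertainty is equivalent to choosing uniformly among 4.7 options.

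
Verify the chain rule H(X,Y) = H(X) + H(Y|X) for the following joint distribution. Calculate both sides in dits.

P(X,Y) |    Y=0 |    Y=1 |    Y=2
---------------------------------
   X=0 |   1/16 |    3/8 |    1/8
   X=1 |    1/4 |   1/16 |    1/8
H(X,Y) = 0.6865, H(X) = 0.2976, H(Y|X) = 0.3889 (all in dits)

Chain rule: H(X,Y) = H(X) + H(Y|X)

Left side — joint entropy directly:
H(X,Y) = -Σ p(x,y) log p(x,y) = 0.6865 dits

Right side — compute H(Y|X) from the conditional distributions:
P(X) = (9/16, 7/16), so H(X) = 0.2976 dits
H(Y|X) = Σ_x P(X=x) · H(Y|X=x):
  P(Y|X=0) = (1/9, 2/3, 2/9), H(Y|X=0) = 0.3686, weight P(X=0) = 9/16
  P(Y|X=1) = (4/7, 1/7, 2/7), H(Y|X=1) = 0.4151, weight P(X=1) = 7/16
H(Y|X) = 0.3889 dits

H(X) + H(Y|X) = 0.2976 + 0.3889 = 0.6865 dits

Both sides equal 0.6865 dits. ✓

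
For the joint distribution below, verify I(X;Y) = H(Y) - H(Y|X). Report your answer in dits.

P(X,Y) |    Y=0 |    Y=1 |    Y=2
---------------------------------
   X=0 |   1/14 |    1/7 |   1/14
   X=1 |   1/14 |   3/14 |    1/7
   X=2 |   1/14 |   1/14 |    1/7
I(X;Y) = 0.0145 dits

Mutual information has multiple equivalent forms:
- I(X;Y) = H(X) - H(X|Y)
- I(X;Y) = H(Y) - H(Y|X)
- I(X;Y) = H(X) + H(Y) - H(X,Y)

Computing all quantities:
H(X) = 0.4686, H(Y) = 0.4608, H(X,Y) = 0.9149
H(X|Y) = 0.4541, H(Y|X) = 0.4463

Verification:
H(X) - H(X|Y) = 0.4686 - 0.4541 = 0.0145
H(Y) - H(Y|X) = 0.4608 - 0.4463 = 0.0145
H(X) + H(Y) - H(X,Y) = 0.4686 + 0.4608 - 0.9149 = 0.0145

All forms give I(X;Y) = 0.0145 dits. ✓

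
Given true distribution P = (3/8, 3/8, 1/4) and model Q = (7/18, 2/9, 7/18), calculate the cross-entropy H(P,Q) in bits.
1.6653 bits

Cross-entropy: H(P,Q) = -Σ p(x) log q(x)

Alternatively: H(P,Q) = H(P) + D_KL(P||Q)
H(P) = 1.5613 bits
D_KL(P||Q) = 0.1041 bits

H(P,Q) = 1.5613 + 0.1041 = 1.6653 bits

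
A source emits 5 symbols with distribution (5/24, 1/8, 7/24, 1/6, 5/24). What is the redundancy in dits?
0.0165 dits

Redundancy measures how far a source is from maximum entropy:
R = H_max - H(X)

Maximum entropy for 5 symbols: H_max = log_10(5) = 0.6990 dits
Actual entropy: H(X) = 0.6825 dits
Redundancy: R = 0.6990 - 0.6825 = 0.0165 dits

This redundancy represents potential for compression: the source could be compressed by 0.0165 dits per symbol.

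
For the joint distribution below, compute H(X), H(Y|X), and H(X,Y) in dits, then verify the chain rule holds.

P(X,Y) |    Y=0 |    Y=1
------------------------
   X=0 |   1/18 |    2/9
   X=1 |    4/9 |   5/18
H(X,Y) = 0.5259, H(X) = 0.2566, H(Y|X) = 0.2694 (all in dits)

Chain rule: H(X,Y) = H(X) + H(Y|X)

Left side — joint entropy directly:
H(X,Y) = -Σ p(x,y) log p(x,y) = 0.5259 dits

Right side — compute H(Y|X) from the conditional distributions:
P(X) = (5/18, 13/18), so H(X) = 0.2566 dits
H(Y|X) = Σ_x P(X=x) · H(Y|X=x):
  P(Y|X=0) = (1/5, 4/5), H(Y|X=0) = 0.2173, weight P(X=0) = 5/18
  P(Y|X=1) = (8/13, 5/13), H(Y|X=1) = 0.2894, weight P(X=1) = 13/18
H(Y|X) = 0.2694 dits

H(X) + H(Y|X) = 0.2566 + 0.2694 = 0.5259 dits

Both sides equal 0.5259 dits. ✓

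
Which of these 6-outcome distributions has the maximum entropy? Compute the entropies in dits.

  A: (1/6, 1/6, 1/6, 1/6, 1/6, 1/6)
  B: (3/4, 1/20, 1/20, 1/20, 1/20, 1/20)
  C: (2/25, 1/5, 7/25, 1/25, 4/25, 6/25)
A

For a discrete distribution over n outcomes, entropy is maximized by the uniform distribution.

Computing entropies:
H(A) = 0.7782 dits
H(B) = 0.4190 dits
H(C) = 0.7144 dits

The uniform distribution (where all probabilities equal 1/6) achieves the maximum entropy of log_10(6) = 0.7782 dits.

Distribution A has the highest entropy.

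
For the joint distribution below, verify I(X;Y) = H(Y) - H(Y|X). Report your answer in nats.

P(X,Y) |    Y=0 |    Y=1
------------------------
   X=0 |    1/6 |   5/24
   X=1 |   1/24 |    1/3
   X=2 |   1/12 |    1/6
I(X;Y) = 0.0561 nats

Mutual information has multiple equivalent forms:
- I(X;Y) = H(X) - H(X|Y)
- I(X;Y) = H(Y) - H(Y|X)
- I(X;Y) = H(X) + H(Y) - H(X,Y)

Computing all quantities:
H(X) = 1.0822, H(Y) = 0.6036, H(X,Y) = 1.6297
H(X|Y) = 1.0261, H(Y|X) = 0.5476

Verification:
H(X) - H(X|Y) = 1.0822 - 1.0261 = 0.0561
H(Y) - H(Y|X) = 0.6036 - 0.5476 = 0.0561
H(X) + H(Y) - H(X,Y) = 1.0822 + 0.6036 - 1.6297 = 0.0561

All forms give I(X;Y) = 0.0561 nats. ✓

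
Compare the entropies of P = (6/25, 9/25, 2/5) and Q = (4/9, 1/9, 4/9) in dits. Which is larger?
P

Computing entropies in dits:
H(P) = 0.4677
H(Q) = 0.4191

Distribution P has higher entropy.

Intuition: The distribution closer to uniform (more spread out) has higher entropy.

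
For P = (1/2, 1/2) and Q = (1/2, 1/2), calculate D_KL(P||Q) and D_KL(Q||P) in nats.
D_KL(P||Q) = 0.0000, D_KL(Q||P) = 0.0000

KL divergence is not symmetric: D_KL(P||Q) ≠ D_KL(Q||P) in general.

D_KL(P||Q) = 0.0000 nats
D_KL(Q||P) = 0.0000 nats

In this case they happen to be equal (to 4 decimal places).

This asymmetry is why KL divergence is not a true distance metric.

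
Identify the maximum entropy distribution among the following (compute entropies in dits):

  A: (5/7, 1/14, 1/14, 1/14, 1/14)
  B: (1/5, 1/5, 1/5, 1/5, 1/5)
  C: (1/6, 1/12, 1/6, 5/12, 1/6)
B

For a discrete distribution over n outcomes, entropy is maximized by the uniform distribution.

Computing entropies:
H(A) = 0.4318 dits
H(B) = 0.6990 dits
H(C) = 0.6374 dits

The uniform distribution (where all probabilities equal 1/5) achieves the maximum entropy of log_10(5) = 0.6990 dits.

Distribution B has the highest entropy.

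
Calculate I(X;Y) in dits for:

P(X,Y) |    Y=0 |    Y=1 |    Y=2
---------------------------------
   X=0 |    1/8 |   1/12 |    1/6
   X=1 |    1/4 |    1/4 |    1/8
0.0157 dits

Mutual information: I(X;Y) = H(X) + H(Y) - H(X,Y)

Marginals:
P(X) = (3/8, 5/8), H(X) = 0.2873 dits
P(Y) = (3/8, 1/3, 7/24), H(Y) = 0.4749 dits

Joint entropy: H(X,Y) = 0.7464 dits

I(X;Y) = 0.2873 + 0.4749 - 0.7464 = 0.0157 dits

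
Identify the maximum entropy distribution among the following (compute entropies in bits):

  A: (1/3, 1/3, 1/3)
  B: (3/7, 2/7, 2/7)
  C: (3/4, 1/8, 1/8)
A

For a discrete distribution over n outcomes, entropy is maximized by the uniform distribution.

Computing entropies:
H(A) = 1.5850 bits
H(B) = 1.5567 bits
H(C) = 1.0613 bits

The uniform distribution (where all probabilities equal 1/3) achieves the maximum entropy of log_2(3) = 1.5850 bits.

Distribution A has the highest entropy.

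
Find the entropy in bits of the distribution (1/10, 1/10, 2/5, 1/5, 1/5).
2.1219 bits

Shannon entropy is H(X) = -Σ p(x) log p(x).

For P = (1/10, 1/10, 2/5, 1/5, 1/5):
H = -1/10 × log_2(1/10) -1/10 × log_2(1/10) -2/5 × log_2(2/5) -1/5 × log_2(1/5) -1/5 × log_2(1/5)
H = 2.1219 bits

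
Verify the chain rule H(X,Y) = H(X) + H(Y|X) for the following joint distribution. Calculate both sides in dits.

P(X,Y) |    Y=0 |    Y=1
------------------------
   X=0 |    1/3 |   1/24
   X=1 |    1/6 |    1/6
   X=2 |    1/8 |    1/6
H(X,Y) = 0.7185, H(X) = 0.4749, H(Y|X) = 0.2437 (all in dits)

Chain rule: H(X,Y) = H(X) + H(Y|X)

Left side — joint entropy directly:
H(X,Y) = -Σ p(x,y) log p(x,y) = 0.7185 dits

Right side — compute H(Y|X) from the conditional distributions:
P(X) = (3/8, 1/3, 7/24), so H(X) = 0.4749 dits
H(Y|X) = Σ_x P(X=x) · H(Y|X=x):
  P(Y|X=0) = (8/9, 1/9), H(Y|X=0) = 0.1515, weight P(X=0) = 3/8
  P(Y|X=1) = (1/2, 1/2), H(Y|X=1) = 0.3010, weight P(X=1) = 1/3
  P(Y|X=2) = (3/7, 4/7), H(Y|X=2) = 0.2966, weight P(X=2) = 7/24
H(Y|X) = 0.2437 dits

H(X) + H(Y|X) = 0.4749 + 0.2437 = 0.7185 dits

Both sides equal 0.7185 dits. ✓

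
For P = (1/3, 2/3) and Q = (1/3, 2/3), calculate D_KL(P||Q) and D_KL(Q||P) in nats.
D_KL(P||Q) = 0.0000, D_KL(Q||P) = 0.0000

KL divergence is not symmetric: D_KL(P||Q) ≠ D_KL(Q||P) in general.

D_KL(P||Q) = 0.0000 nats
D_KL(Q||P) = 0.0000 nats

In this case they happen to be equal (to 4 decimal places).

This asymmetry is why KL divergence is not a true distance metric.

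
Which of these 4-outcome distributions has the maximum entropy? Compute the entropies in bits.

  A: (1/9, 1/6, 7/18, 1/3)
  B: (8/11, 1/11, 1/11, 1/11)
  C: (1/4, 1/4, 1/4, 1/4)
C

For a discrete distribution over n outcomes, entropy is maximized by the uniform distribution.

Computing entropies:
H(A) = 1.8413 bits
H(B) = 1.2776 bits
H(C) = 2.0000 bits

The uniform distribution (where all probabilities equal 1/4) achieves the maximum entropy of log_2(4) = 2.0000 bits.

Distribution C has the highest entropy.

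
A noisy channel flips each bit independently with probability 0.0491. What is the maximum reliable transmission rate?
0.7174 bits

For a binary symmetric channel (BSC) with error probability p:
Capacity C = 1 - H(p) bits per symbol

where H(p) = -p log₂(p) - (1-p) log₂(1-p) is the binary entropy function.

H(0.0491) = 0.2826 bits
C = 1 - 0.2826 = 0.7174 bits per symbol

This means we can reliably transmit up to 0.7174 bits of information per channel use.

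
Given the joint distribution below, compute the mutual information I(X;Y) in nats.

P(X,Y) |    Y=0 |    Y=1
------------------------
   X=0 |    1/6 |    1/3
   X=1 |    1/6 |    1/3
0.0000 nats

Mutual information: I(X;Y) = H(X) + H(Y) - H(X,Y)

Marginals:
P(X) = (1/2, 1/2), H(X) = 0.6931 nats
P(Y) = (1/3, 2/3), H(Y) = 0.6365 nats

Joint entropy: H(X,Y) = 1.3297 nats

I(X;Y) = 0.6931 + 0.6365 - 1.3297 = 0.0000 nats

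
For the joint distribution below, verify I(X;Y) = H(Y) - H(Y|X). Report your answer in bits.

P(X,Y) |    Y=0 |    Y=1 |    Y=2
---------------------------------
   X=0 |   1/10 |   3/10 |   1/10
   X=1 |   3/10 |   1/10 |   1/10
I(X;Y) = 0.1510 bits

Mutual information has multiple equivalent forms:
- I(X;Y) = H(X) - H(X|Y)
- I(X;Y) = H(Y) - H(Y|X)
- I(X;Y) = H(X) + H(Y) - H(X,Y)

Computing all quantities:
H(X) = 1.0000, H(Y) = 1.5219, H(X,Y) = 2.3710
H(X|Y) = 0.8490, H(Y|X) = 1.3710

Verification:
H(X) - H(X|Y) = 1.0000 - 0.8490 = 0.1510
H(Y) - H(Y|X) = 1.5219 - 1.3710 = 0.1510
H(X) + H(Y) - H(X,Y) = 1.0000 + 1.5219 - 2.3710 = 0.1510

All forms give I(X;Y) = 0.1510 bits. ✓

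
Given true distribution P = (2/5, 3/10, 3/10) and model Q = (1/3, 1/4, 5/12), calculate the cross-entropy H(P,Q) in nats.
1.1180 nats

Cross-entropy: H(P,Q) = -Σ p(x) log q(x)

Alternatively: H(P,Q) = H(P) + D_KL(P||Q)
H(P) = 1.0889 nats
D_KL(P||Q) = 0.0291 nats

H(P,Q) = 1.0889 + 0.0291 = 1.1180 nats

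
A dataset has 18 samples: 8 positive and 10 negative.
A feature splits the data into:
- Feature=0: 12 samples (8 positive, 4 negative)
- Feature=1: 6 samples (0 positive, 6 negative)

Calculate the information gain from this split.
0.3789 bits

Information Gain = H(Y) - H(Y|Feature)

Before split:
P(positive) = 8/18 = 0.4444
H(Y) = 0.9911 bits

After split:
Feature=0: H = 0.9183 bits (weight = 12/18)
Feature=1: H = 0.0000 bits (weight = 6/18)
H(Y|Feature) = (12/18)×0.9183 + (6/18)×0.0000 = 0.6122 bits

Information Gain = 0.9911 - 0.6122 = 0.3789 bits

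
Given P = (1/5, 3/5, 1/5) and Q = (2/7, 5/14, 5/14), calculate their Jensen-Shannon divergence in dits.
0.0133 dits

Jensen-Shannon divergence is:
JSD(P||Q) = 0.5 × D_KL(P||M) + 0.5 × D_KL(Q||M)
where M = 0.5 × (P + Q) is the mixture distribution.

M = 0.5 × (1/5, 3/5, 1/5) + 0.5 × (2/7, 5/14, 5/14) = (0.242857, 0.478571, 0.278571)

D_KL(P||M) = 0.0133 dits
D_KL(Q||M) = 0.0133 dits

JSD(P||Q) = 0.5 × 0.0133 + 0.5 × 0.0133 = 0.0133 dits

Unlike KL divergence, JSD is symmetric and bounded: 0 ≤ JSD ≤ log(2).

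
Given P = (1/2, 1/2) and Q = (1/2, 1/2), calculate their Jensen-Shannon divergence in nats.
0.0000 nats

Jensen-Shannon divergence is:
JSD(P||Q) = 0.5 × D_KL(P||M) + 0.5 × D_KL(Q||M)
where M = 0.5 × (P + Q) is the mixture distribution.

M = 0.5 × (1/2, 1/2) + 0.5 × (1/2, 1/2) = (1/2, 1/2)

D_KL(P||M) = 0.0000 nats
D_KL(Q||M) = 0.0000 nats

JSD(P||Q) = 0.5 × 0.0000 + 0.5 × 0.0000 = 0.0000 nats

Unlike KL divergence, JSD is symmetric and bounded: 0 ≤ JSD ≤ log(2).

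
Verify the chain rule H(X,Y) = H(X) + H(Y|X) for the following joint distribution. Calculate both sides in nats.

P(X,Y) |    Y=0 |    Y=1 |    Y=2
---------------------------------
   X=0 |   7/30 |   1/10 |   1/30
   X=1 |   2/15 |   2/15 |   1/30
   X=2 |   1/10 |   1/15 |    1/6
H(X,Y) = 2.0433, H(X) = 1.0953, H(Y|X) = 0.9480 (all in nats)

Chain rule: H(X,Y) = H(X) + H(Y|X)

Left side — joint entropy directly:
H(X,Y) = -Σ p(x,y) log p(x,y) = 2.0433 nats

Right side — compute H(Y|X) from the conditional distributions:
P(X) = (11/30, 3/10, 1/3), so H(X) = 1.0953 nats
H(Y|X) = Σ_x P(X=x) · H(Y|X=x):
  P(Y|X=0) = (7/11, 3/11, 1/11), H(Y|X=0) = 0.8600, weight P(X=0) = 11/30
  P(Y|X=1) = (4/9, 4/9, 1/9), H(Y|X=1) = 0.9650, weight P(X=1) = 3/10
  P(Y|X=2) = (3/10, 1/5, 1/2), H(Y|X=2) = 1.0297, weight P(X=2) = 1/3
H(Y|X) = 0.9480 nats

H(X) + H(Y|X) = 1.0953 + 0.9480 = 2.0433 nats

Both sides equal 2.0433 nats. ✓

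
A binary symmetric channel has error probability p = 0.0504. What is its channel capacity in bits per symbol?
0.7119 bits

For a binary symmetric channel (BSC) with error probability p:
Capacity C = 1 - H(p) bits per symbol

where H(p) = -p log₂(p) - (1-p) log₂(1-p) is the binary entropy function.

H(0.0504) = 0.2881 bits
C = 1 - 0.2881 = 0.7119 bits per symbol

This means we can reliably transmit up to 0.7119 bits of information per channel use.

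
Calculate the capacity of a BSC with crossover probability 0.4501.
0.0072 bits

For a binary symmetric channel (BSC) with error probability p:
Capacity C = 1 - H(p) bits per symbol

where H(p) = -p log₂(p) - (1-p) log₂(1-p) is the binary entropy function.

H(0.4501) = 0.9928 bits
C = 1 - 0.9928 = 0.0072 bits per symbol

This means we can reliably transmit up to 0.0072 bits of information per channel use.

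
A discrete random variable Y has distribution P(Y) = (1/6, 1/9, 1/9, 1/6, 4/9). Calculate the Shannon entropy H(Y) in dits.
0.6280 dits

Shannon entropy is H(X) = -Σ p(x) log p(x).

For P = (1/6, 1/9, 1/9, 1/6, 4/9):
H = -1/6 × log_10(1/6) -1/9 × log_10(1/9) -1/9 × log_10(1/9) -1/6 × log_10(1/6) -4/9 × log_10(4/9)
H = 0.6280 dits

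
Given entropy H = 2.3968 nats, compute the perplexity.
10.9880

Perplexity is e^H (or exp(H) for natural log).

H = 2.3968 nats
Perplexity = e^2.3968 = 10.9880

Interpretation: The model's uncertainty is equivalent to choosing uniformly among 11.0 options.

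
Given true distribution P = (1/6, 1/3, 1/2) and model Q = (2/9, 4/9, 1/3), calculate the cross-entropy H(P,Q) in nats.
1.0703 nats

Cross-entropy: H(P,Q) = -Σ p(x) log q(x)

Alternatively: H(P,Q) = H(P) + D_KL(P||Q)
H(P) = 1.0114 nats
D_KL(P||Q) = 0.0589 nats

H(P,Q) = 1.0114 + 0.0589 = 1.0703 nats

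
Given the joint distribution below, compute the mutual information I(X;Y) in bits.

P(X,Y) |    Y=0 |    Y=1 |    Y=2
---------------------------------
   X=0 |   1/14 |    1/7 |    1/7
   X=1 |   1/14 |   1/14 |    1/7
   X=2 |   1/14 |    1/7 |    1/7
0.0150 bits

Mutual information: I(X;Y) = H(X) + H(Y) - H(X,Y)

Marginals:
P(X) = (5/14, 2/7, 5/14), H(X) = 1.5774 bits
P(Y) = (3/14, 5/14, 3/7), H(Y) = 1.5306 bits

Joint entropy: H(X,Y) = 3.0931 bits

I(X;Y) = 1.5774 + 1.5306 - 3.0931 = 0.0150 bits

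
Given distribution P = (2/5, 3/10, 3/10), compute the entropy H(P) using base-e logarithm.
1.0889 nats

Shannon entropy is H(X) = -Σ p(x) log p(x).

For P = (2/5, 3/10, 3/10):
H = -2/5 × log_e(2/5) -3/10 × log_e(3/10) -3/10 × log_e(3/10)
H = 1.0889 nats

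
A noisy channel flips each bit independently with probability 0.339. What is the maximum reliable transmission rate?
0.0761 bits

For a binary symmetric channel (BSC) with error probability p:
Capacity C = 1 - H(p) bits per symbol

where H(p) = -p log₂(p) - (1-p) log₂(1-p) is the binary entropy function.

H(0.339) = 0.9239 bits
C = 1 - 0.9239 = 0.0761 bits per symbol

This means we can reliably transmit up to 0.0761 bits of information per channel use.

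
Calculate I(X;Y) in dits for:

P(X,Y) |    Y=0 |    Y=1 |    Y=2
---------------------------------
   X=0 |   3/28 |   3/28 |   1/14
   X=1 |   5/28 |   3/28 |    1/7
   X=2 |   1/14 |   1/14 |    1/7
0.0110 dits

Mutual information: I(X;Y) = H(X) + H(Y) - H(X,Y)

Marginals:
P(X) = (2/7, 3/7, 2/7), H(X) = 0.4686 dits
P(Y) = (5/14, 2/7, 5/14), H(Y) = 0.4748 dits

Joint entropy: H(X,Y) = 0.9325 dits

I(X;Y) = 0.4686 + 0.4748 - 0.9325 = 0.0110 dits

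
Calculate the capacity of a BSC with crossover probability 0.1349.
0.4293 bits

For a binary symmetric channel (BSC) with error probability p:
Capacity C = 1 - H(p) bits per symbol

where H(p) = -p log₂(p) - (1-p) log₂(1-p) is the binary entropy function.

H(0.1349) = 0.5707 bits
C = 1 - 0.5707 = 0.4293 bits per symbol

This means we can reliably transmit up to 0.4293 bits of information per channel use.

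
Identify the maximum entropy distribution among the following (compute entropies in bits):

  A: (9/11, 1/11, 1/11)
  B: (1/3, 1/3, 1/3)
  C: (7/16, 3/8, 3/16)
B

For a discrete distribution over n outcomes, entropy is maximized by the uniform distribution.

Computing entropies:
H(A) = 0.8659 bits
H(B) = 1.5850 bits
H(C) = 1.5052 bits

The uniform distribution (where all probabilities equal 1/3) achieves the maximum entropy of log_2(3) = 1.5850 bits.

Distribution B has the highest entropy.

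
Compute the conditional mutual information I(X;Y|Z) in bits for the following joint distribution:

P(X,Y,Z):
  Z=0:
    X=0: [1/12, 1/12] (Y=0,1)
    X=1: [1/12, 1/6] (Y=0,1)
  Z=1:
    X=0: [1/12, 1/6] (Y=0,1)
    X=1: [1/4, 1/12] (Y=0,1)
0.0830 bits

Conditional mutual information: I(X;Y|Z) = H(X|Z) + H(Y|Z) - H(X,Y|Z)

H(Z) = 0.9799
H(X,Z) = 1.9591 → H(X|Z) = 0.9793
H(Y,Z) = 1.9591 → H(Y|Z) = 0.9793
H(X,Y,Z) = 2.8554 → H(X,Y|Z) = 1.8755

I(X;Y|Z) = 0.9793 + 0.9793 - 1.8755 = 0.0830 bits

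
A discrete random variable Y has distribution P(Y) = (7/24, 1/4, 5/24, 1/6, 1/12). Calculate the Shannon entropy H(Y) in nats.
1.5384 nats

Shannon entropy is H(X) = -Σ p(x) log p(x).

For P = (7/24, 1/4, 5/24, 1/6, 1/12):
H = -7/24 × log_e(7/24) -1/4 × log_e(1/4) -5/24 × log_e(5/24) -1/6 × log_e(1/6) -1/12 × log_e(1/12)
H = 1.5384 nats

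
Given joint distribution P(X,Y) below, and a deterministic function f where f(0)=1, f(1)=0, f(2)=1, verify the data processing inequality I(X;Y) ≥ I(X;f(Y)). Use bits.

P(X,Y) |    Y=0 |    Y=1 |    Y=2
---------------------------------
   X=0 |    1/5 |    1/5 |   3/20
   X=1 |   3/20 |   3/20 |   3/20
I(X;Y) = 0.0031, I(X;f(Y)) = 0.0007, inequality holds: 0.0031 ≥ 0.0007

Data Processing Inequality: For any Markov chain X → Y → Z, we have I(X;Y) ≥ I(X;Z).

Here Z = f(Y) is a deterministic function of Y, forming X → Y → Z.

Original I(X;Y) = 0.0031 bits

After applying f:
P(X,Z) where Z=f(Y):
- P(X,Z=0) = P(X,Y=1)
- P(X,Z=1) = P(X,Y=0) + P(X,Y=2)

I(X;Z) = I(X;f(Y)) = 0.0007 bits

Verification: 0.0031 ≥ 0.0007 ✓

Information cannot be created by processing; the function f can only lose information about X.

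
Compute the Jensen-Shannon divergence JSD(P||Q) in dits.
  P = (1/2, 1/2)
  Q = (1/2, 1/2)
0.0000 dits

Jensen-Shannon divergence is:
JSD(P||Q) = 0.5 × D_KL(P||M) + 0.5 × D_KL(Q||M)
where M = 0.5 × (P + Q) is the mixture distribution.

M = 0.5 × (1/2, 1/2) + 0.5 × (1/2, 1/2) = (1/2, 1/2)

D_KL(P||M) = 0.0000 dits
D_KL(Q||M) = 0.0000 dits

JSD(P||Q) = 0.5 × 0.0000 + 0.5 × 0.0000 = 0.0000 dits

Unlike KL divergence, JSD is symmetric and bounded: 0 ≤ JSD ≤ log(2).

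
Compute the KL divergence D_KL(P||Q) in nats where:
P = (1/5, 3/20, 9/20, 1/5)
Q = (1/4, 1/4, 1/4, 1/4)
0.0986 nats

KL divergence: D_KL(P||Q) = Σ p(x) log(p(x)/q(x))

Computing term by term:
  x=0: 1/5 × log_e[(1/5)/(1/4)] = 1/5 × -0.2231 = -0.0446
  x=1: 3/20 × log_e[(3/20)/(1/4)] = 3/20 × -0.5108 = -0.0766
  x=2: 9/20 × log_e[(9/20)/(1/4)] = 9/20 × 0.5878 = 0.2645
  x=3: 1/5 × log_e[(1/5)/(1/4)] = 1/5 × -0.2231 = -0.0446

D_KL(P||Q) = 0.0986 nats

Note: KL divergence is always non-negative and equals 0 iff P = Q.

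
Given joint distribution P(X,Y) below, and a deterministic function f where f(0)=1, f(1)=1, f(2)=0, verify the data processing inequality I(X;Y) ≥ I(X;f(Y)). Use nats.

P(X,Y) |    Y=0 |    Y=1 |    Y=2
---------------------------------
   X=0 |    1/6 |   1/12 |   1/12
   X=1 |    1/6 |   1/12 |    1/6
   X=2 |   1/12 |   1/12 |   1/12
I(X;Y) = 0.0168, I(X;f(Y)) = 0.0095, inequality holds: 0.0168 ≥ 0.0095

Data Processing Inequality: For any Markov chain X → Y → Z, we have I(X;Y) ≥ I(X;Z).

Here Z = f(Y) is a deterministic function of Y, forming X → Y → Z.

Original I(X;Y) = 0.0168 nats

After applying f:
P(X,Z) where Z=f(Y):
- P(X,Z=0) = P(X,Y=2)
- P(X,Z=1) = P(X,Y=0) + P(X,Y=1)

I(X;Z) = I(X;f(Y)) = 0.0095 nats

Verification: 0.0168 ≥ 0.0095 ✓

Information cannot be created by processing; the function f can only lose information about X.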